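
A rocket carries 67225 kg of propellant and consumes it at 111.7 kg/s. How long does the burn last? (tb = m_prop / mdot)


tb = 67225 / 111.7 = 601.8 s

601.8 s


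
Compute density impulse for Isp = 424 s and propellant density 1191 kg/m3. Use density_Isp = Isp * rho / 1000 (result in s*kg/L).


rho*Isp = 424 * 1191 / 1000 = 505 s*kg/L

505 s*kg/L


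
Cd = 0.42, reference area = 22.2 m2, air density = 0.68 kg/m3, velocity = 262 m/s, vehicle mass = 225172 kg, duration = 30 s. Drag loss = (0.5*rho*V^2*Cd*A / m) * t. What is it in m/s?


D = 0.5 * 0.68 * 262^2 * 0.42 * 22.2 = 217612.46 N
a = 217612.46 / 225172 = 0.9664 m/s2
dV = 0.9664 * 30 = 29.0 m/s

29.0 m/s


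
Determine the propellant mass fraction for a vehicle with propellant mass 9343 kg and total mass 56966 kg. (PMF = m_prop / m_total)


PMF = 9343 / 56966 = 0.164

0.164


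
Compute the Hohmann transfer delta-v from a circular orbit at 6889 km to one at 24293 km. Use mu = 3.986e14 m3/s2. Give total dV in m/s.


V1 = sqrt(mu/r1) = 7606.6 m/s
dV1 = V1*(sqrt(2*r2/(r1+r2)) - 1) = 1888.38 m/s
V2 = sqrt(mu/r2) = 4050.68 m/s
dV2 = V2*(1 - sqrt(2*r1/(r1+r2))) = 1358.1 m/s
Total dV = 3246 m/s

3246 m/s


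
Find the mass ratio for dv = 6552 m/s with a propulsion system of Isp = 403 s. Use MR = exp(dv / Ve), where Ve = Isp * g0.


Ve = 403 * 9.81 = 3953.43 m/s
MR = exp(6552 / 3953.43) = 5.245

5.245


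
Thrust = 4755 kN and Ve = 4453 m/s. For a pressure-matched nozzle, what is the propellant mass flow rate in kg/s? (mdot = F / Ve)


mdot = F / Ve = 4755000 / 4453 = 1067.8 kg/s

1067.8 kg/s


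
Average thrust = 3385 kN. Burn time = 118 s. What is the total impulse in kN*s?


It = 3385 * 118 = 399430 kN*s

399430 kN*s


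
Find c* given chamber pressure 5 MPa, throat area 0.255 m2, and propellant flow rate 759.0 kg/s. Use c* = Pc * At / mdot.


c* = 5e6 * 0.255 / 759.0 = 1680 m/s

1680 m/s


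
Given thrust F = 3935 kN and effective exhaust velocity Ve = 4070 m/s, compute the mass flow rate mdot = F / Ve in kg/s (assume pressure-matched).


mdot = F / Ve = 3935000 / 4070 = 966.8 kg/s

966.8 kg/s


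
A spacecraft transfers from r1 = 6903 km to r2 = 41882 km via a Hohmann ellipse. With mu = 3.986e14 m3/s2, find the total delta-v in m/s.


V1 = sqrt(mu/r1) = 7598.88 m/s
dV1 = V1*(sqrt(2*r2/(r1+r2)) - 1) = 2358.27 m/s
V2 = sqrt(mu/r2) = 3085.0 m/s
dV2 = V2*(1 - sqrt(2*r1/(r1+r2))) = 1443.86 m/s
Total dV = 3802 m/s

3802 m/s


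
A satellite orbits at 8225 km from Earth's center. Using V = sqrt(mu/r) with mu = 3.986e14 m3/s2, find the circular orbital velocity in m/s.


V = sqrt(3.986e14 / 8225000) = 6961 m/s

6961 m/s


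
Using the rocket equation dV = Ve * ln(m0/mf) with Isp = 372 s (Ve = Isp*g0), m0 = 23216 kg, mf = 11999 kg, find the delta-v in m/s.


Ve = 372 * 9.81 = 3649.32 m/s
dV = 3649.32 * ln(23216/11999) = 2409 m/s

2409 m/s


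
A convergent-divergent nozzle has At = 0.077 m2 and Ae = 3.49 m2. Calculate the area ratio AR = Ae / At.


AR = 3.49 / 0.077 = 45.3

45.3


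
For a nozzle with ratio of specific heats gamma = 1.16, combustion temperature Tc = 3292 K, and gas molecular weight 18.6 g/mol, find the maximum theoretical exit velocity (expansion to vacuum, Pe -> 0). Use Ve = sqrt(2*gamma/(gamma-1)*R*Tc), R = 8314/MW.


R = 8314 / 18.6 = 446.99 J/(kg.K)
Ve = sqrt(2 * 1.16 / (1.16 - 1) * 446.99 * 3292) = 4619 m/s

4619 m/s


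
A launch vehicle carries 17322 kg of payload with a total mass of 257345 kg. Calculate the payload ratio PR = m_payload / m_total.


PR = 17322 / 257345 = 0.0673

0.0673


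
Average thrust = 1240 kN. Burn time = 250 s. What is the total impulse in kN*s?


It = 1240 * 250 = 310000 kN*s

310000 kN*s


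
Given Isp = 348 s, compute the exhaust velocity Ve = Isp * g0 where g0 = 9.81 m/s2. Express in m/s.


Ve = Isp * g0 = 348 * 9.81 = 3413.9 m/s

3413.9 m/s


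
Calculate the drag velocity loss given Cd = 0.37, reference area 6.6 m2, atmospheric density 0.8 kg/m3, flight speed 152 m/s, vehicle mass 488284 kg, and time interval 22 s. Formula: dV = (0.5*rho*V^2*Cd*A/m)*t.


D = 0.5 * 0.8 * 152^2 * 0.37 * 6.6 = 22567.99 N
a = 22567.99 / 488284 = 0.0462 m/s2
dV = 0.0462 * 22 = 1.0 m/s

1.0 m/s


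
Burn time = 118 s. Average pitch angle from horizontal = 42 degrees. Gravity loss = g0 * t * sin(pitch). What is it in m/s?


GL = 9.81 * 118 * sin(42 deg) = 775 m/s

775 m/s


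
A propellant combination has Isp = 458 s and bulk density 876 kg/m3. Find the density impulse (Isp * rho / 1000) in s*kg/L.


rho*Isp = 458 * 876 / 1000 = 401 s*kg/L

401 s*kg/L


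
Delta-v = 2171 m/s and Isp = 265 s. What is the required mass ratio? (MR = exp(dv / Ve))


Ve = 265 * 9.81 = 2599.65 m/s
MR = exp(2171 / 2599.65) = 2.305

2.305


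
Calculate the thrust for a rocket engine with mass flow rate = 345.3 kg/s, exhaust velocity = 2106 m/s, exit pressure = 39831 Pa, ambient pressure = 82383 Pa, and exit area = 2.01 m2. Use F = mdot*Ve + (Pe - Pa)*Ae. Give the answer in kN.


F = 345.3 * 2106 + (39831 - 82383) * 2.01 = 641672.0 N = 641.7 kN

641.7 kN


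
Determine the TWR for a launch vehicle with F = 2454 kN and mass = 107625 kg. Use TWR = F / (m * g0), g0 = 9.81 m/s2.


TWR = 2454000 / (107625 * 9.81) = 2.32

2.32


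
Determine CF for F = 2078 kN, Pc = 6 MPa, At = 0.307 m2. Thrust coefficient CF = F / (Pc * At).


CF = 2078000 / (6e6 * 0.307) = 1.13

1.13


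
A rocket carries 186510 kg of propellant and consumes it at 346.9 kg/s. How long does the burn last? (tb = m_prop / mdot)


tb = 186510 / 346.9 = 537.6 s

537.6 s


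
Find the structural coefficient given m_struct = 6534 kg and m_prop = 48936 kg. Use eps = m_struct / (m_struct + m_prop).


eps = 6534 / (6534 + 48936) = 0.1178

0.1178


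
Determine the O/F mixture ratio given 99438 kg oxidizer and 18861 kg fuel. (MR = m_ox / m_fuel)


MR = 99438 / 18861 = 5.27

5.27


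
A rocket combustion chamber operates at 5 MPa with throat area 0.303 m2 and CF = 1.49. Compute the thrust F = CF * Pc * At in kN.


F = 1.49 * 5e6 * 0.303 = 2.2574e+06 N = 2257.3 kN

2257.3 kN


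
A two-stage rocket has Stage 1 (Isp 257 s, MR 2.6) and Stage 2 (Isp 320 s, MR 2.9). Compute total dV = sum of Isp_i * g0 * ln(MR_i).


dV1 = 257 * 9.81 * ln(2.6) = 2409.0 m/s
dV2 = 320 * 9.81 * ln(2.9) = 3342.3 m/s
Total dV = 2409.0 + 3342.3 = 5751.3 m/s ~ 5751 m/s

5751 m/s


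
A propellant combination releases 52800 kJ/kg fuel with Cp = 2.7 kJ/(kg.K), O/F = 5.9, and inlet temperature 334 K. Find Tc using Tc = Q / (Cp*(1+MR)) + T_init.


Tc = 52800 / (2.7 * (1 + 5.9)) + 334 = 3168 K

3168 K


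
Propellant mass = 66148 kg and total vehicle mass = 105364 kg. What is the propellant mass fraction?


PMF = 66148 / 105364 = 0.628

0.628


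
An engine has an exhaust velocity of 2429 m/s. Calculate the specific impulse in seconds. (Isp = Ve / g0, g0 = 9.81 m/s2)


Isp = Ve / g0 = 2429 / 9.81 = 247.6 s

247.6 s


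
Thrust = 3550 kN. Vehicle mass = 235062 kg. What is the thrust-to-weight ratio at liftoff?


TWR = 3550000 / (235062 * 9.81) = 1.54

1.54


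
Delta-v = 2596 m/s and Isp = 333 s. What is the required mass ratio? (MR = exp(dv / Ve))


Ve = 333 * 9.81 = 3266.73 m/s
MR = exp(2596 / 3266.73) = 2.214

2.214


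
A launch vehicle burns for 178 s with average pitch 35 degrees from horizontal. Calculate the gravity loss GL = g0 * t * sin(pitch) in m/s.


GL = 9.81 * 178 * sin(35 deg) = 1002 m/s

1002 m/s


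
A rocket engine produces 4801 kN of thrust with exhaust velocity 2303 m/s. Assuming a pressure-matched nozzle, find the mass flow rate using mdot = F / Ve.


mdot = F / Ve = 4801000 / 2303 = 2084.7 kg/s

2084.7 kg/s


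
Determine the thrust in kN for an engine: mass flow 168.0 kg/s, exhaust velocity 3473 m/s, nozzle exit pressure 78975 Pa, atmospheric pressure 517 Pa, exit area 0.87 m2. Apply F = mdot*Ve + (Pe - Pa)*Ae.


F = 168.0 * 3473 + (78975 - 517) * 0.87 = 651722.0 N = 651.7 kN

651.7 kN


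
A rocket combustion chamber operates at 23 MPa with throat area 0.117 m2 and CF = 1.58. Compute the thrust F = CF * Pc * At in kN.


F = 1.58 * 23e6 * 0.117 = 4.2518e+06 N = 4251.8 kN

4251.8 kN


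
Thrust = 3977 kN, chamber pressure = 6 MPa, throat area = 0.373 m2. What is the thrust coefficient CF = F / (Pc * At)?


CF = 3977000 / (6e6 * 0.373) = 1.78

1.78


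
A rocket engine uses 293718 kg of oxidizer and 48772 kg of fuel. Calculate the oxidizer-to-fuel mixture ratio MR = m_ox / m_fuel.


MR = 293718 / 48772 = 6.02

6.02


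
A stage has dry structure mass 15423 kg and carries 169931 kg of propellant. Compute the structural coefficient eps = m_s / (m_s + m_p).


eps = 15423 / (15423 + 169931) = 0.0832

0.0832


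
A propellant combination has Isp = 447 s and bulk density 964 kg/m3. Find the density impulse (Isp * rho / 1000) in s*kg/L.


rho*Isp = 447 * 964 / 1000 = 431 s*kg/L

431 s*kg/L


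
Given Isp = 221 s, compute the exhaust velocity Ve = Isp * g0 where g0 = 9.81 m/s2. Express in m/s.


Ve = Isp * g0 = 221 * 9.81 = 2168.0 m/s

2168.0 m/s


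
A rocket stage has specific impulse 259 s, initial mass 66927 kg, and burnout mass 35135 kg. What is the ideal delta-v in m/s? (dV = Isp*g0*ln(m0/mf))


Ve = 259 * 9.81 = 2540.79 m/s
dV = 2540.79 * ln(66927/35135) = 1637 m/s

1637 m/s


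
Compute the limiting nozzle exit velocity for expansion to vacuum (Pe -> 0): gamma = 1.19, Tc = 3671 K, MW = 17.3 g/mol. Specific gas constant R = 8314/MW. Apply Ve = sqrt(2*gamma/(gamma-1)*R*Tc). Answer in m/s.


R = 8314 / 17.3 = 480.58 J/(kg.K)
Ve = sqrt(2 * 1.19 / (1.19 - 1) * 480.58 * 3671) = 4701 m/s

4701 m/s


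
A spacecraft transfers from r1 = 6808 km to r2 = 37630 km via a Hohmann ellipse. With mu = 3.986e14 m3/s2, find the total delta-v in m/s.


V1 = sqrt(mu/r1) = 7651.72 m/s
dV1 = V1*(sqrt(2*r2/(r1+r2)) - 1) = 2306.09 m/s
V2 = sqrt(mu/r2) = 3254.63 m/s
dV2 = V2*(1 - sqrt(2*r1/(r1+r2))) = 1453.07 m/s
Total dV = 3759 m/s

3759 m/s


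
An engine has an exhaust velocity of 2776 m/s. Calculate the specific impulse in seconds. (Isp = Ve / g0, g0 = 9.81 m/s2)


Isp = Ve / g0 = 2776 / 9.81 = 283.0 s

283.0 s


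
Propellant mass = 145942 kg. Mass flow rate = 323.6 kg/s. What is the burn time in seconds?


tb = 145942 / 323.6 = 451.0 s

451.0 s


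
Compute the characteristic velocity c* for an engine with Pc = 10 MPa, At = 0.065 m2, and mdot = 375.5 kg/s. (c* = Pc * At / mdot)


c* = 10e6 * 0.065 / 375.5 = 1731 m/s

1731 m/s


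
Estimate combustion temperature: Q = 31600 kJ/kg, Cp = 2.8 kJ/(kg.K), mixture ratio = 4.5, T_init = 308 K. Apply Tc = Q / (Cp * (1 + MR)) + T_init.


Tc = 31600 / (2.8 * (1 + 4.5)) + 308 = 2360 K

2360 K


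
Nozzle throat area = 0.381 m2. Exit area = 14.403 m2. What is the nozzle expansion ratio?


AR = 14.403 / 0.381 = 37.8

37.8


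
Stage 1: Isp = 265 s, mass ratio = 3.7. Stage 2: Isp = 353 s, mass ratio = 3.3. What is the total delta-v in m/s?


dV1 = 265 * 9.81 * ln(3.7) = 3401.2 m/s
dV2 = 353 * 9.81 * ln(3.3) = 4134.5 m/s
Total dV = 3401.2 + 4134.5 = 7535.7 m/s ~ 7536 m/s

7536 m/s


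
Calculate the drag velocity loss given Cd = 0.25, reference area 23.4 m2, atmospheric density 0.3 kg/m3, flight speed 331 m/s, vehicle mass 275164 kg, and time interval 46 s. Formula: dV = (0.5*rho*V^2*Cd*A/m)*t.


D = 0.5 * 0.3 * 331^2 * 0.25 * 23.4 = 96139.78 N
a = 96139.78 / 275164 = 0.3494 m/s2
dV = 0.3494 * 46 = 16.1 m/s

16.1 m/s


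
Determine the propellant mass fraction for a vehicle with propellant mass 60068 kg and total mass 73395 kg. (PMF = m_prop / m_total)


PMF = 60068 / 73395 = 0.818

0.818


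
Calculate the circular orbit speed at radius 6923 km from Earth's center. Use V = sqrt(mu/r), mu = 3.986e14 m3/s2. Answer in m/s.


V = sqrt(3.986e14 / 6923000) = 7588 m/s

7588 m/s


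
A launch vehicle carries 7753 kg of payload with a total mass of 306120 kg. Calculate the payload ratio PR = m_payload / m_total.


PR = 7753 / 306120 = 0.0253

0.0253


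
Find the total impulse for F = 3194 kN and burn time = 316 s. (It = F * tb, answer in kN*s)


It = 3194 * 316 = 1009304 kN*s

1009304 kN*s


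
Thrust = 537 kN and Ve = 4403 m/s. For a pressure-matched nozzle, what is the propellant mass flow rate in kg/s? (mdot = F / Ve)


mdot = F / Ve = 537000 / 4403 = 122.0 kg/s

122.0 kg/s


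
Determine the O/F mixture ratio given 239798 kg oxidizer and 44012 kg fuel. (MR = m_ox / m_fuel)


MR = 239798 / 44012 = 5.45

5.45


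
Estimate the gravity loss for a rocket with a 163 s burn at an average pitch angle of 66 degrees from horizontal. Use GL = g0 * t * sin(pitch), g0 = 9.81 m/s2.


GL = 9.81 * 163 * sin(66 deg) = 1461 m/s

1461 m/s


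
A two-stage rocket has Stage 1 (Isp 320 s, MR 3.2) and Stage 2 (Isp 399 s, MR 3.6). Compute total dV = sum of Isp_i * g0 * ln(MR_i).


dV1 = 320 * 9.81 * ln(3.2) = 3651.4 m/s
dV2 = 399 * 9.81 * ln(3.6) = 5013.8 m/s
Total dV = 3651.4 + 5013.8 = 8665.2 m/s ~ 8665 m/s

8665 m/s


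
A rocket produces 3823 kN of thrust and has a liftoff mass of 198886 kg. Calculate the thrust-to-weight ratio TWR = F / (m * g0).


TWR = 3823000 / (198886 * 9.81) = 1.96

1.96


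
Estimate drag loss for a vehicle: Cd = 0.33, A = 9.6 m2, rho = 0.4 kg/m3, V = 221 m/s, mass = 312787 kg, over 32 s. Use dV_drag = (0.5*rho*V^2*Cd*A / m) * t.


D = 0.5 * 0.4 * 221^2 * 0.33 * 9.6 = 30945.66 N
a = 30945.66 / 312787 = 0.0989 m/s2
dV = 0.0989 * 32 = 3.2 m/s

3.2 m/s


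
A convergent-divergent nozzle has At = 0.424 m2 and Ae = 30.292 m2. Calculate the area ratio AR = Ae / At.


AR = 30.292 / 0.424 = 71.4

71.4


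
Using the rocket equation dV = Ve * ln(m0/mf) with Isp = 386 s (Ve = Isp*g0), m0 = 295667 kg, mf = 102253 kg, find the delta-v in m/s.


Ve = 386 * 9.81 = 3786.66 m/s
dV = 3786.66 * ln(295667/102253) = 4021 m/s

4021 m/s


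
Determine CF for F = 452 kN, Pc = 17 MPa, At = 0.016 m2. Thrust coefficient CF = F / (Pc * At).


CF = 452000 / (17e6 * 0.016) = 1.66

1.66


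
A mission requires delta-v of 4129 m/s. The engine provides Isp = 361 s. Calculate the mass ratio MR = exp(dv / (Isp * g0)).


Ve = 361 * 9.81 = 3541.41 m/s
MR = exp(4129 / 3541.41) = 3.209

3.209


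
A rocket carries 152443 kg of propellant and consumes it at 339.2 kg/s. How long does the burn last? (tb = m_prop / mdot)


tb = 152443 / 339.2 = 449.4 s

449.4 s


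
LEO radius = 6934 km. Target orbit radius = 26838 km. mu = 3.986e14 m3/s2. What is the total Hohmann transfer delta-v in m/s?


V1 = sqrt(mu/r1) = 7581.88 m/s
dV1 = V1*(sqrt(2*r2/(r1+r2)) - 1) = 1976.59 m/s
V2 = sqrt(mu/r2) = 3853.84 m/s
dV2 = V2*(1 - sqrt(2*r1/(r1+r2))) = 1384.26 m/s
Total dV = 3361 m/s

3361 m/s


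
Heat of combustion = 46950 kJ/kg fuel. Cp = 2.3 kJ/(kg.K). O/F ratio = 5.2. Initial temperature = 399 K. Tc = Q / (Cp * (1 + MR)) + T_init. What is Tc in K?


Tc = 46950 / (2.3 * (1 + 5.2)) + 399 = 3691 K

3691 K


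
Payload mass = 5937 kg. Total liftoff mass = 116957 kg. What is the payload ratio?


PR = 5937 / 116957 = 0.0508

0.0508


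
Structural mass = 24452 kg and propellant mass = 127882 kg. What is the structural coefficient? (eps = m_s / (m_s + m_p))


eps = 24452 / (24452 + 127882) = 0.1605

0.1605


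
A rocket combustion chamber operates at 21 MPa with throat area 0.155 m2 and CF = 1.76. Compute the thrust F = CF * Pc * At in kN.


F = 1.76 * 21e6 * 0.155 = 5.7288e+06 N = 5728.8 kN

5728.8 kN


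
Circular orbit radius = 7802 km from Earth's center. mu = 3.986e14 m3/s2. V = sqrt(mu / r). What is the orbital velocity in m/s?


V = sqrt(3.986e14 / 7802000) = 7148 m/s

7148 m/s


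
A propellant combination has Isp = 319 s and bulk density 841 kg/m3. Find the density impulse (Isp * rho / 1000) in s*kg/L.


rho*Isp = 319 * 841 / 1000 = 268 s*kg/L

268 s*kg/L


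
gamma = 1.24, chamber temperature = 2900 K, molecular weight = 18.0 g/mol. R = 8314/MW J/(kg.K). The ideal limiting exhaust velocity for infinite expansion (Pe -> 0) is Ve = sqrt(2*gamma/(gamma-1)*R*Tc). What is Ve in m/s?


R = 8314 / 18.0 = 461.89 J/(kg.K)
Ve = sqrt(2 * 1.24 / (1.24 - 1) * 461.89 * 2900) = 3720 m/s

3720 m/s


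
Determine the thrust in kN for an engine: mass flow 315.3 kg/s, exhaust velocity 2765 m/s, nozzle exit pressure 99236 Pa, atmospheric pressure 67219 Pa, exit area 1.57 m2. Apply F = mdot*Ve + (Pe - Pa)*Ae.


F = 315.3 * 2765 + (99236 - 67219) * 1.57 = 922071.0 N = 922.1 kN

922.1 kN


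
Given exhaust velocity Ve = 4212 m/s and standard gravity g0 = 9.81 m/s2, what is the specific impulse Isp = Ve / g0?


Isp = Ve / g0 = 4212 / 9.81 = 429.4 s

429.4 s


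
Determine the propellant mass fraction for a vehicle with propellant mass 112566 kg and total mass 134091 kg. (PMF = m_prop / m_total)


PMF = 112566 / 134091 = 0.839

0.839


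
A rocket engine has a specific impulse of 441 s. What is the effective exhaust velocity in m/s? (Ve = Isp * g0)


Ve = Isp * g0 = 441 * 9.81 = 4326.2 m/s

4326.2 m/s


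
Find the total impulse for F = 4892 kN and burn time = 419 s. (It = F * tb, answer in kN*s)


It = 4892 * 419 = 2049748 kN*s

2049748 kN*s


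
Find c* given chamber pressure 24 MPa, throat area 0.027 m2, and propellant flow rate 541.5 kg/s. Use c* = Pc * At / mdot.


c* = 24e6 * 0.027 / 541.5 = 1197 m/s

1197 m/s


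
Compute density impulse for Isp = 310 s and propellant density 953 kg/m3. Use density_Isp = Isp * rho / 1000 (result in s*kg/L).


rho*Isp = 310 * 953 / 1000 = 295 s*kg/L

295 s*kg/L


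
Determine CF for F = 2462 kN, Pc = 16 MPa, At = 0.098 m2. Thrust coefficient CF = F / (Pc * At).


CF = 2462000 / (16e6 * 0.098) = 1.57

1.57


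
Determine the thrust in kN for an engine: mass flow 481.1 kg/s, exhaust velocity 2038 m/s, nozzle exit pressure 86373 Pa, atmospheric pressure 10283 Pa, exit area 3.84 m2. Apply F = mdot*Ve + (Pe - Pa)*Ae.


F = 481.1 * 2038 + (86373 - 10283) * 3.84 = 1.2727e+06 N = 1272.7 kN

1272.7 kN


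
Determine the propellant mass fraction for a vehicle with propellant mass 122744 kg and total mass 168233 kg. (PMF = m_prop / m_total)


PMF = 122744 / 168233 = 0.73

0.73


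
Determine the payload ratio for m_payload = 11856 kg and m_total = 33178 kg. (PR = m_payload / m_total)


PR = 11856 / 33178 = 0.3573

0.3573


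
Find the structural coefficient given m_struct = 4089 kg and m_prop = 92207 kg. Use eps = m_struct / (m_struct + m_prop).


eps = 4089 / (4089 + 92207) = 0.0425

0.0425


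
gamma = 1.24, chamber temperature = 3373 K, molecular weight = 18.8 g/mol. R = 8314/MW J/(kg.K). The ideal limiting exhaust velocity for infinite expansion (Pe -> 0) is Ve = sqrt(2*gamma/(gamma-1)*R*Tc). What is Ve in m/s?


R = 8314 / 18.8 = 442.23 J/(kg.K)
Ve = sqrt(2 * 1.24 / (1.24 - 1) * 442.23 * 3373) = 3926 m/s

3926 m/s


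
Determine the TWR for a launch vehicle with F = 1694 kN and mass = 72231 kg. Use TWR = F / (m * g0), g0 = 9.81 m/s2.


TWR = 1694000 / (72231 * 9.81) = 2.39

2.39


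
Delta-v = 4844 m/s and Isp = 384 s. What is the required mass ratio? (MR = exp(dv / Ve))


Ve = 384 * 9.81 = 3767.04 m/s
MR = exp(4844 / 3767.04) = 3.618

3.618


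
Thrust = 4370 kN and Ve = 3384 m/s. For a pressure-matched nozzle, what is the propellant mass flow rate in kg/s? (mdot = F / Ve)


mdot = F / Ve = 4370000 / 3384 = 1291.4 kg/s

1291.4 kg/s


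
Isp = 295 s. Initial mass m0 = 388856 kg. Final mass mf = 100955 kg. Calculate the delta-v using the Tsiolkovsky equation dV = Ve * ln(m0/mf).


Ve = 295 * 9.81 = 2893.95 m/s
dV = 2893.95 * ln(388856/100955) = 3903 m/s

3903 m/s


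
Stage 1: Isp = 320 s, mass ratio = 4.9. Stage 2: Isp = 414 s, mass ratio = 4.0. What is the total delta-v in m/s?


dV1 = 320 * 9.81 * ln(4.9) = 4988.9 m/s
dV2 = 414 * 9.81 * ln(4.0) = 5630.2 m/s
Total dV = 4988.9 + 5630.2 = 10619.1 m/s ~ 10619 m/s

10619 m/s


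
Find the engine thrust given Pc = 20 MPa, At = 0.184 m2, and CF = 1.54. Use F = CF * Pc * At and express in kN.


F = 1.54 * 20e6 * 0.184 = 5.6672e+06 N = 5667.2 kN

5667.2 kN


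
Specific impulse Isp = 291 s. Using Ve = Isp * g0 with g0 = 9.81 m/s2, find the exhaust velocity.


Ve = Isp * g0 = 291 * 9.81 = 2854.7 m/s

2854.7 m/s


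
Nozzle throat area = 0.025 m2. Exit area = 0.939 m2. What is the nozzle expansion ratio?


AR = 0.939 / 0.025 = 37.6

37.6


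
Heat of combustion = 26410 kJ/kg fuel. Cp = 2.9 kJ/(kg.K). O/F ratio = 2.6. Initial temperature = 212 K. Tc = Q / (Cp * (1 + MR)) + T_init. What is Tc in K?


Tc = 26410 / (2.9 * (1 + 2.6)) + 212 = 2742 K

2742 K


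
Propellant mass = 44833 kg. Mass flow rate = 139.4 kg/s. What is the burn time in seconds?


tb = 44833 / 139.4 = 321.6 s

321.6 s


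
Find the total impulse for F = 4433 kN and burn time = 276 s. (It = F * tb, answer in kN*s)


It = 4433 * 276 = 1223508 kN*s

1223508 kN*s


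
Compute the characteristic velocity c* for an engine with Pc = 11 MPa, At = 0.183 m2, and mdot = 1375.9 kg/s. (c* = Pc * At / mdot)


c* = 11e6 * 0.183 / 1375.9 = 1463 m/s

1463 m/s


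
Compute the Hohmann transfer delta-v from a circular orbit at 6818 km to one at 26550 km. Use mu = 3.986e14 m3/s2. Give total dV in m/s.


V1 = sqrt(mu/r1) = 7646.1 m/s
dV1 = V1*(sqrt(2*r2/(r1+r2)) - 1) = 1999.34 m/s
V2 = sqrt(mu/r2) = 3874.68 m/s
dV2 = V2*(1 - sqrt(2*r1/(r1+r2))) = 1397.75 m/s
Total dV = 3397 m/s

3397 m/s


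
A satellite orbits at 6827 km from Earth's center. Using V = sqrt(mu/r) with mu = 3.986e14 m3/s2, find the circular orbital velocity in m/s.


V = sqrt(3.986e14 / 6827000) = 7641 m/s

7641 m/s


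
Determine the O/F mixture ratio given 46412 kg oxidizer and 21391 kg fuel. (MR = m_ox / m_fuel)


MR = 46412 / 21391 = 2.17

2.17


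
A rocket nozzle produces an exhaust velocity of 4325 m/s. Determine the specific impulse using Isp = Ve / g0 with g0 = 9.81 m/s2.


Isp = Ve / g0 = 4325 / 9.81 = 440.9 s

440.9 s


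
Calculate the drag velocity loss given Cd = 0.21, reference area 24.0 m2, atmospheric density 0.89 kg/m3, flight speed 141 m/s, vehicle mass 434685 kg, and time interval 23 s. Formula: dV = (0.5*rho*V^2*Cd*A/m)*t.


D = 0.5 * 0.89 * 141^2 * 0.21 * 24.0 = 44589.11 N
a = 44589.11 / 434685 = 0.1026 m/s2
dV = 0.1026 * 23 = 2.4 m/s

2.4 m/s


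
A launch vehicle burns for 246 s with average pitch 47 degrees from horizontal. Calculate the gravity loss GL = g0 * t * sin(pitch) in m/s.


GL = 9.81 * 246 * sin(47 deg) = 1765 m/s

1765 m/s


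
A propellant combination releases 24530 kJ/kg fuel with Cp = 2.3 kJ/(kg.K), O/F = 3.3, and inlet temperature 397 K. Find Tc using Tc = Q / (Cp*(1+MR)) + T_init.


Tc = 24530 / (2.3 * (1 + 3.3)) + 397 = 2877 K

2877 K


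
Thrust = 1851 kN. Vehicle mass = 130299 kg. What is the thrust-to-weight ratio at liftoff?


TWR = 1851000 / (130299 * 9.81) = 1.45

1.45


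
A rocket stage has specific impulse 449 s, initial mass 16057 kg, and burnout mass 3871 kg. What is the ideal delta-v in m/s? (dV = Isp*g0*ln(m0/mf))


Ve = 449 * 9.81 = 4404.69 m/s
dV = 4404.69 * ln(16057/3871) = 6266 m/s

6266 m/s


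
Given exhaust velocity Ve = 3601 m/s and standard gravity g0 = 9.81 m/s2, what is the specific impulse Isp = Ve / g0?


Isp = Ve / g0 = 3601 / 9.81 = 367.1 s

367.1 s


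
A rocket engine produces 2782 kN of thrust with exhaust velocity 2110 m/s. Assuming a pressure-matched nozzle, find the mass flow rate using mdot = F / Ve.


mdot = F / Ve = 2782000 / 2110 = 1318.5 kg/s

1318.5 kg/s


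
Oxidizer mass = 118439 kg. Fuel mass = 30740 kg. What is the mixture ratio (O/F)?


MR = 118439 / 30740 = 3.85

3.85


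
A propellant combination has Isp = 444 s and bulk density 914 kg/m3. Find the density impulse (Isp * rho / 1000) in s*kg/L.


rho*Isp = 444 * 914 / 1000 = 406 s*kg/L

406 s*kg/L


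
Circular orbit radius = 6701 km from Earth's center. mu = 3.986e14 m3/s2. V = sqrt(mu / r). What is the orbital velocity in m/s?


V = sqrt(3.986e14 / 6701000) = 7713 m/s

7713 m/s


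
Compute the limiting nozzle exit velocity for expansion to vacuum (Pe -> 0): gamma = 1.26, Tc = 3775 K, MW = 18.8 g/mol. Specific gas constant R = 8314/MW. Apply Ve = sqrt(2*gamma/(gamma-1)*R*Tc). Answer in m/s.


R = 8314 / 18.8 = 442.23 J/(kg.K)
Ve = sqrt(2 * 1.26 / (1.26 - 1) * 442.23 * 3775) = 4023 m/s

4023 m/s


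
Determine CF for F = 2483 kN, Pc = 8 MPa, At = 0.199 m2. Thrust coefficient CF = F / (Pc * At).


CF = 2483000 / (8e6 * 0.199) = 1.56

1.56


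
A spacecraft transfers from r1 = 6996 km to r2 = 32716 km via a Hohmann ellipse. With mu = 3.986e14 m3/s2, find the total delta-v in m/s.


V1 = sqrt(mu/r1) = 7548.21 m/s
dV1 = V1*(sqrt(2*r2/(r1+r2)) - 1) = 2140.77 m/s
V2 = sqrt(mu/r2) = 3490.51 m/s
dV2 = V2*(1 - sqrt(2*r1/(r1+r2))) = 1418.61 m/s
Total dV = 3559 m/s

3559 m/s


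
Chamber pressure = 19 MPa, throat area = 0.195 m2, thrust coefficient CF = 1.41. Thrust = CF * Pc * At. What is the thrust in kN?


F = 1.41 * 19e6 * 0.195 = 5.2240e+06 N = 5224.1 kN

5224.1 kN


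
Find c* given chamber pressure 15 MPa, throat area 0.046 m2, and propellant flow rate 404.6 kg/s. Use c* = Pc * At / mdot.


c* = 15e6 * 0.046 / 404.6 = 1705 m/s

1705 m/s


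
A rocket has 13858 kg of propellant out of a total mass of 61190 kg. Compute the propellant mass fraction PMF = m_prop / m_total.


PMF = 13858 / 61190 = 0.226

0.226


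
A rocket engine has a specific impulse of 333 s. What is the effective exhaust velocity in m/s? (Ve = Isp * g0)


Ve = Isp * g0 = 333 * 9.81 = 3266.7 m/s

3266.7 m/s


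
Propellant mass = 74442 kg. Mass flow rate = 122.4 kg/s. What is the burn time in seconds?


tb = 74442 / 122.4 = 608.2 s

608.2 s


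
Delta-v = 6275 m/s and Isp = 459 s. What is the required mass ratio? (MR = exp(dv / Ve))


Ve = 459 * 9.81 = 4502.79 m/s
MR = exp(6275 / 4502.79) = 4.029

4.029


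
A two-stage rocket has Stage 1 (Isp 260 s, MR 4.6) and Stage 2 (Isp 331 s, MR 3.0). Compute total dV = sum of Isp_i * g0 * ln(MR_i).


dV1 = 260 * 9.81 * ln(4.6) = 3892.4 m/s
dV2 = 331 * 9.81 * ln(3.0) = 3567.3 m/s
Total dV = 3892.4 + 3567.3 = 7459.7 m/s ~ 7460 m/s

7460 m/s


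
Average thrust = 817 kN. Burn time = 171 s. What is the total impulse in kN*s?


It = 817 * 171 = 139707 kN*s

139707 kN*s


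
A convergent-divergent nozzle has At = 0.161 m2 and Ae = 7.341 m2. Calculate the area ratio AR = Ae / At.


AR = 7.341 / 0.161 = 45.6

45.6


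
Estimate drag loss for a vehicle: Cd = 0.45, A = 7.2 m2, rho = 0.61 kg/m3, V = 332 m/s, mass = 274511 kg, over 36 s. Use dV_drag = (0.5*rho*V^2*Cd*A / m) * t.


D = 0.5 * 0.61 * 332^2 * 0.45 * 7.2 = 108923.36 N
a = 108923.36 / 274511 = 0.3968 m/s2
dV = 0.3968 * 36 = 14.3 m/s

14.3 m/s


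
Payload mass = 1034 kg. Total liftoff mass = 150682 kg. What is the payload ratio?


PR = 1034 / 150682 = 0.0069

0.0069


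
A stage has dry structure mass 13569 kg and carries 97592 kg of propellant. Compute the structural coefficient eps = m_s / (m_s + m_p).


eps = 13569 / (13569 + 97592) = 0.1221

0.1221


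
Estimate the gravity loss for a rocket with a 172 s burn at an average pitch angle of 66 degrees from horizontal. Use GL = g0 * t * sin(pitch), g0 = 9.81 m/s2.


GL = 9.81 * 172 * sin(66 deg) = 1541 m/s

1541 m/s


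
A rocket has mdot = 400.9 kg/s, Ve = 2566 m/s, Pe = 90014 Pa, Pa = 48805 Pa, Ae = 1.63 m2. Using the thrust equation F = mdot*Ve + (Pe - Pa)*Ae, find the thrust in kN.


F = 400.9 * 2566 + (90014 - 48805) * 1.63 = 1.0959e+06 N = 1095.9 kN

1095.9 kN


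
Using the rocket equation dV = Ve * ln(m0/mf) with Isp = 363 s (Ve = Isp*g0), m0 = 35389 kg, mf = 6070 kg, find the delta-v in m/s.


Ve = 363 * 9.81 = 3561.03 m/s
dV = 3561.03 * ln(35389/6070) = 6278 m/s

6278 m/s


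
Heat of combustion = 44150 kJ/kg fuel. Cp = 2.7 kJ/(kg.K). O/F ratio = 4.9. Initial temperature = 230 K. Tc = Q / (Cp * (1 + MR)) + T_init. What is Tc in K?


Tc = 44150 / (2.7 * (1 + 4.9)) + 230 = 3002 K

3002 K


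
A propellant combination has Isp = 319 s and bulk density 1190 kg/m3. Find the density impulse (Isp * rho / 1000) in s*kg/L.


rho*Isp = 319 * 1190 / 1000 = 380 s*kg/L

380 s*kg/L


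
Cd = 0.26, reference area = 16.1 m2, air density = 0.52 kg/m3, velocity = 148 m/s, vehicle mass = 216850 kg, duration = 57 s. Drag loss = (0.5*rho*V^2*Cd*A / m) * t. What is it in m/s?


D = 0.5 * 0.52 * 148^2 * 0.26 * 16.1 = 23839.44 N
a = 23839.44 / 216850 = 0.1099 m/s2
dV = 0.1099 * 57 = 6.3 m/s

6.3 m/s


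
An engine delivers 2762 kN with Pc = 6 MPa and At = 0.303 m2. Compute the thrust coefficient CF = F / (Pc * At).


CF = 2762000 / (6e6 * 0.303) = 1.52

1.52


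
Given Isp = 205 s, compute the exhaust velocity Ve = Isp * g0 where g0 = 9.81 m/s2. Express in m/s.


Ve = Isp * g0 = 205 * 9.81 = 2011.1 m/s

2011.1 m/s


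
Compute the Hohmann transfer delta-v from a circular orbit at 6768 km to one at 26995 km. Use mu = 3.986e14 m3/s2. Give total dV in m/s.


V1 = sqrt(mu/r1) = 7674.29 m/s
dV1 = V1*(sqrt(2*r2/(r1+r2)) - 1) = 2030.24 m/s
V2 = sqrt(mu/r2) = 3842.62 m/s
dV2 = V2*(1 - sqrt(2*r1/(r1+r2))) = 1409.56 m/s
Total dV = 3440 m/s

3440 m/s


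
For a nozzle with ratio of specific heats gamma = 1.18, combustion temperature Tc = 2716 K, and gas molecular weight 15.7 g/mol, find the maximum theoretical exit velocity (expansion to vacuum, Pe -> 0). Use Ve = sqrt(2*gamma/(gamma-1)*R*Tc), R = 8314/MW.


R = 8314 / 15.7 = 529.55 J/(kg.K)
Ve = sqrt(2 * 1.18 / (1.18 - 1) * 529.55 * 2716) = 4342 m/s

4342 m/s


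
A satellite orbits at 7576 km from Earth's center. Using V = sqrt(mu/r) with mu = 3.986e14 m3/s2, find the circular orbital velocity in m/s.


V = sqrt(3.986e14 / 7576000) = 7254 m/s

7254 m/s


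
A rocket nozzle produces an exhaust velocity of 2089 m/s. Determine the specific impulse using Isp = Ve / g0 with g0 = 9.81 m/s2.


Isp = Ve / g0 = 2089 / 9.81 = 212.9 s

212.9 s


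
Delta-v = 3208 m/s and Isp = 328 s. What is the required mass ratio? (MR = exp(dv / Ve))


Ve = 328 * 9.81 = 3217.68 m/s
MR = exp(3208 / 3217.68) = 2.71

2.71


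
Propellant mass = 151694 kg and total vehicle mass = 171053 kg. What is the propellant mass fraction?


PMF = 151694 / 171053 = 0.887

0.887


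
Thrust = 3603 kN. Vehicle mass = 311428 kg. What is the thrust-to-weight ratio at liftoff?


TWR = 3603000 / (311428 * 9.81) = 1.18

1.18


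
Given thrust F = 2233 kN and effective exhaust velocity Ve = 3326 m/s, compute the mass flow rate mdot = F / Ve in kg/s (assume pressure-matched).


mdot = F / Ve = 2233000 / 3326 = 671.4 kg/s

671.4 kg/s


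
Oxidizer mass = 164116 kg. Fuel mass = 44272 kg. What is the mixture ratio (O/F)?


MR = 164116 / 44272 = 3.71

3.71


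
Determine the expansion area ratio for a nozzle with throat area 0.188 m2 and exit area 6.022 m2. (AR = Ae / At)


AR = 6.022 / 0.188 = 32.0

32.0


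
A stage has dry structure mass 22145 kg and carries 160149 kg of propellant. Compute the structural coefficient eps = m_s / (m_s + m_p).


eps = 22145 / (22145 + 160149) = 0.1215

0.1215


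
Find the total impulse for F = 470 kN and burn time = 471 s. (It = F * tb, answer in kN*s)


It = 470 * 471 = 221370 kN*s

221370 kN*s


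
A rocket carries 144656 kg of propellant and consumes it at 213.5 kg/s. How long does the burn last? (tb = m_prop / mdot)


tb = 144656 / 213.5 = 677.5 s

677.5 s


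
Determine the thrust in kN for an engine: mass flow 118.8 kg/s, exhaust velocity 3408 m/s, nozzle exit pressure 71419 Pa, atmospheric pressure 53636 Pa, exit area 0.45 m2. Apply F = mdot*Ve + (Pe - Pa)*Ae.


F = 118.8 * 3408 + (71419 - 53636) * 0.45 = 412873.0 N = 412.9 kN

412.9 kN


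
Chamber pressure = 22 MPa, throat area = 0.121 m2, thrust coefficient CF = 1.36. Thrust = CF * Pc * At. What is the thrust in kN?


F = 1.36 * 22e6 * 0.121 = 3.6203e+06 N = 3620.3 kN

3620.3 kN


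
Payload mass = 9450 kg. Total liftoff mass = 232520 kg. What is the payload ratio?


PR = 9450 / 232520 = 0.0406

0.0406


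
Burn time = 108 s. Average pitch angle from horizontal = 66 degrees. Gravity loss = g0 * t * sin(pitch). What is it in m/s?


GL = 9.81 * 108 * sin(66 deg) = 968 m/s

968 m/s


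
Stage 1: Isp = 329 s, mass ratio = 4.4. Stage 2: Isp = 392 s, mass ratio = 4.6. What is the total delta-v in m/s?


dV1 = 329 * 9.81 * ln(4.4) = 4781.9 m/s
dV2 = 392 * 9.81 * ln(4.6) = 5868.5 m/s
Total dV = 4781.9 + 5868.5 = 10650.4 m/s ~ 10650 m/s

10650 m/s


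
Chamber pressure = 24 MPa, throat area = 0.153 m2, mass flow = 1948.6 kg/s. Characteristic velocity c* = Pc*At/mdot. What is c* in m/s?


c* = 24e6 * 0.153 / 1948.6 = 1884 m/s

1884 m/s


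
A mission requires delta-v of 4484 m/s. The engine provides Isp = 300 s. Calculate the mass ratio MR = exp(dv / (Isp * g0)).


Ve = 300 * 9.81 = 2943.0 m/s
MR = exp(4484 / 2943.0) = 4.589

4.589


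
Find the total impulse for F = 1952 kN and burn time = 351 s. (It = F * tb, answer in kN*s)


It = 1952 * 351 = 685152 kN*s

685152 kN*s


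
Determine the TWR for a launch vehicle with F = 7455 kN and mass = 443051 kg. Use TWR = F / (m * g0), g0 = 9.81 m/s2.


TWR = 7455000 / (443051 * 9.81) = 1.72

1.72


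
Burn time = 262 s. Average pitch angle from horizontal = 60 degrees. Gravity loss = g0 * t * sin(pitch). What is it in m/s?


GL = 9.81 * 262 * sin(60 deg) = 2226 m/s

2226 m/s


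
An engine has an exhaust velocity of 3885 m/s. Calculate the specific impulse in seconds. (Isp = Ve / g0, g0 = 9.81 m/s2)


Isp = Ve / g0 = 3885 / 9.81 = 396.0 s

396.0 s


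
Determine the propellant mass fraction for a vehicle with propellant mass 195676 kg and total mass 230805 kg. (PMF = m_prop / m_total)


PMF = 195676 / 230805 = 0.848

0.848


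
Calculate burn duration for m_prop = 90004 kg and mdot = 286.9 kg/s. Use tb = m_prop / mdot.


tb = 90004 / 286.9 = 313.7 s

313.7 s


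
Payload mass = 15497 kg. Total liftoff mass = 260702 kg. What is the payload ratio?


PR = 15497 / 260702 = 0.0594

0.0594


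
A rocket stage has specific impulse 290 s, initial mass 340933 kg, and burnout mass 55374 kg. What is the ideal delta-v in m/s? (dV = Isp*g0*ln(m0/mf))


Ve = 290 * 9.81 = 2844.9 m/s
dV = 2844.9 * ln(340933/55374) = 5171 m/s

5171 m/s


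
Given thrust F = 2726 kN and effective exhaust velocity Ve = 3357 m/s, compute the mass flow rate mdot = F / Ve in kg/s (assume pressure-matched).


mdot = F / Ve = 2726000 / 3357 = 812.0 kg/s

812.0 kg/s


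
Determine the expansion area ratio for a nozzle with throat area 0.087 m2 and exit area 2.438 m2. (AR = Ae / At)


AR = 2.438 / 0.087 = 28.0

28.0


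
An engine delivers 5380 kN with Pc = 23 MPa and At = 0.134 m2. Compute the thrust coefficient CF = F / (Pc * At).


CF = 5380000 / (23e6 * 0.134) = 1.75

1.75


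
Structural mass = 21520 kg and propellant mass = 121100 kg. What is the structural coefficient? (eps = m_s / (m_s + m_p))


eps = 21520 / (21520 + 121100) = 0.1509

0.1509


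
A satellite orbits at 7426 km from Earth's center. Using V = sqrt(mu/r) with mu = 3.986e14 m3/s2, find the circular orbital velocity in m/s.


V = sqrt(3.986e14 / 7426000) = 7326 m/s

7326 m/s


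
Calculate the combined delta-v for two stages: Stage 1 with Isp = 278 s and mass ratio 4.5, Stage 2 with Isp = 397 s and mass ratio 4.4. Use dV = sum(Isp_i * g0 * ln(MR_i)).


dV1 = 278 * 9.81 * ln(4.5) = 4101.9 m/s
dV2 = 397 * 9.81 * ln(4.4) = 5770.2 m/s
Total dV = 4101.9 + 5770.2 = 9872.1 m/s ~ 9872 m/s

9872 m/s


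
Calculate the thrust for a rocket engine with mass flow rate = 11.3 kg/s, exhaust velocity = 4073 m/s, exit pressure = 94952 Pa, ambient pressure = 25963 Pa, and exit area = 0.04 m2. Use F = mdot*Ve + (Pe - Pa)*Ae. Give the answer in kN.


F = 11.3 * 4073 + (94952 - 25963) * 0.04 = 48784.0 N = 48.8 kN

48.8 kN


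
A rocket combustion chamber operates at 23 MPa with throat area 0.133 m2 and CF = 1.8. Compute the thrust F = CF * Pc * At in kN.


F = 1.8 * 23e6 * 0.133 = 5.5062e+06 N = 5506.2 kN

5506.2 kN


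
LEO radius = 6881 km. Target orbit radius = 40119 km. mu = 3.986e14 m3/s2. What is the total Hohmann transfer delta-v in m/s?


V1 = sqrt(mu/r1) = 7611.02 m/s
dV1 = V1*(sqrt(2*r2/(r1+r2)) - 1) = 2333.5 m/s
V2 = sqrt(mu/r2) = 3152.05 m/s
dV2 = V2*(1 - sqrt(2*r1/(r1+r2))) = 1446.42 m/s
Total dV = 3780 m/s

3780 m/s


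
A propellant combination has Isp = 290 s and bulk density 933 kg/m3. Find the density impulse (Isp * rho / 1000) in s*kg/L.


rho*Isp = 290 * 933 / 1000 = 271 s*kg/L

271 s*kg/L


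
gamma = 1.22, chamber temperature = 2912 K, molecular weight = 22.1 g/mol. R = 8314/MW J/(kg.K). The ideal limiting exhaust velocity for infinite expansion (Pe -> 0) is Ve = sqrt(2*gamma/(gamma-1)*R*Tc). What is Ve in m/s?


R = 8314 / 22.1 = 376.2 J/(kg.K)
Ve = sqrt(2 * 1.22 / (1.22 - 1) * 376.2 * 2912) = 3486 m/s

3486 m/s


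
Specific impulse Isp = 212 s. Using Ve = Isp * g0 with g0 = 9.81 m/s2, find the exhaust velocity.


Ve = Isp * g0 = 212 * 9.81 = 2079.7 m/s

2079.7 m/s


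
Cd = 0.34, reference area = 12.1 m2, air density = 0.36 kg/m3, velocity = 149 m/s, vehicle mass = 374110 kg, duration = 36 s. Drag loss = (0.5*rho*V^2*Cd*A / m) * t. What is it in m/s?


D = 0.5 * 0.36 * 149^2 * 0.34 * 12.1 = 16440.28 N
a = 16440.28 / 374110 = 0.0439 m/s2
dV = 0.0439 * 36 = 1.6 m/s

1.6 m/s


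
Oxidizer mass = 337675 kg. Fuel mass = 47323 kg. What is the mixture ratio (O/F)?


MR = 337675 / 47323 = 7.14

7.14


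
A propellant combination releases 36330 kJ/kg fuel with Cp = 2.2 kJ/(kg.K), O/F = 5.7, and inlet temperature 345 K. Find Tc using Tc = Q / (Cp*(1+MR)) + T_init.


Tc = 36330 / (2.2 * (1 + 5.7)) + 345 = 2810 K

2810 K


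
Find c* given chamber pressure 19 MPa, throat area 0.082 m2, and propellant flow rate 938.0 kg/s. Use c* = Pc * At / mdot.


c* = 19e6 * 0.082 / 938.0 = 1661 m/s

1661 m/s


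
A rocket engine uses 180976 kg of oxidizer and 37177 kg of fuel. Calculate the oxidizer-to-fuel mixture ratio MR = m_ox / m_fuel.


MR = 180976 / 37177 = 4.87

4.87


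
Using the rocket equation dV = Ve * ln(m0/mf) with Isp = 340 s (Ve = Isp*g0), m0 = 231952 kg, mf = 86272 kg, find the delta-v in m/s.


Ve = 340 * 9.81 = 3335.4 m/s
dV = 3335.4 * ln(231952/86272) = 3299 m/s

3299 m/s


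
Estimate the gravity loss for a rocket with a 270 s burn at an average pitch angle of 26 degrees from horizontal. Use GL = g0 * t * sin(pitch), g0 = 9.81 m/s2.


GL = 9.81 * 270 * sin(26 deg) = 1161 m/s

1161 m/s


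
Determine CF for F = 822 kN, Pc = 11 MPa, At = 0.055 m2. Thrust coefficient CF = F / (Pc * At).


CF = 822000 / (11e6 * 0.055) = 1.36

1.36


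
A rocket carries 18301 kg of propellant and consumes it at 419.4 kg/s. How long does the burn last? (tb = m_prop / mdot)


tb = 18301 / 419.4 = 43.6 s

43.6 s


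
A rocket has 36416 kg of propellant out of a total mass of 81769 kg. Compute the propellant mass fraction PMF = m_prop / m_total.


PMF = 36416 / 81769 = 0.445

0.445


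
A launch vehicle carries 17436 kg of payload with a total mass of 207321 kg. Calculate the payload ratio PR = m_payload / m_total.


PR = 17436 / 207321 = 0.0841

0.0841


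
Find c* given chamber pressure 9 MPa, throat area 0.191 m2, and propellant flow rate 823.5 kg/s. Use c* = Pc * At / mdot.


c* = 9e6 * 0.191 / 823.5 = 2087 m/s

2087 m/s
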